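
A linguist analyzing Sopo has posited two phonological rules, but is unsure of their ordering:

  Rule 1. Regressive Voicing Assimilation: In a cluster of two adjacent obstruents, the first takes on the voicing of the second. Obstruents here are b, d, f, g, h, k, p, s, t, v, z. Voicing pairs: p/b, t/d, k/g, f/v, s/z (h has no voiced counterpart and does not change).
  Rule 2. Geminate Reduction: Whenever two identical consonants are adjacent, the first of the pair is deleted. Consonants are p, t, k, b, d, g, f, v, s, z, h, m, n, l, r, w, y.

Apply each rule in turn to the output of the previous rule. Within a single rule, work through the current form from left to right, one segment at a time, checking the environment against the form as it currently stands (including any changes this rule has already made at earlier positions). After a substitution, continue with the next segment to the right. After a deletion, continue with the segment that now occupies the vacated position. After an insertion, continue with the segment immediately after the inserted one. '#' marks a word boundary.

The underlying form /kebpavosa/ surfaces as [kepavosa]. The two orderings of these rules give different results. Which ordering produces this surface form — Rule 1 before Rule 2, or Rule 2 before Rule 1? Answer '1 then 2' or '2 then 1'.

1 then 2

Order 1 then 2:
  1 Regressive Voicing Assimilation: [kebpavosa] → [keppavosa]
  2 Geminate Reduction: [keppavosa] → [kepavosa]
  result: [kepavosa]
Order 2 then 1:
  2 Geminate Reduction: no change — [kebpavosa]
  1 Regressive Voicing Assimilation: [kebpavosa] → [keppavosa]
  result: [keppavosa]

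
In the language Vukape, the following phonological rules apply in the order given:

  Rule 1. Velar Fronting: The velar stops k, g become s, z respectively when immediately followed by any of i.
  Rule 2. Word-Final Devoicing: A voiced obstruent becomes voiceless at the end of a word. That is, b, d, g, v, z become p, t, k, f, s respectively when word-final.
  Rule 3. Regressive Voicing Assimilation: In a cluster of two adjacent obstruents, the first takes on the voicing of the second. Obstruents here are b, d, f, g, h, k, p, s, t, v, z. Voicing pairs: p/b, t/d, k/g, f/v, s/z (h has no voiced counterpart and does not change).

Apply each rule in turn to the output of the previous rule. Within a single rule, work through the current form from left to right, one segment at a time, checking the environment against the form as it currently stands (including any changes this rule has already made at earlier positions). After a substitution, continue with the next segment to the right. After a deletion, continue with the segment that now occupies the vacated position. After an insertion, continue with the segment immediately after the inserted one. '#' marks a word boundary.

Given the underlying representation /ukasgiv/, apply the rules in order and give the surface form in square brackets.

Rule 1 Velar Fronting: [ukasgiv] → [ukasziv]
Rule 2 Word-Final Devoicing: [ukasziv] → [ukaszif]
Rule 3 Regressive Voicing Assimilation: [ukaszif] → [ukazzif]

[ukazzif]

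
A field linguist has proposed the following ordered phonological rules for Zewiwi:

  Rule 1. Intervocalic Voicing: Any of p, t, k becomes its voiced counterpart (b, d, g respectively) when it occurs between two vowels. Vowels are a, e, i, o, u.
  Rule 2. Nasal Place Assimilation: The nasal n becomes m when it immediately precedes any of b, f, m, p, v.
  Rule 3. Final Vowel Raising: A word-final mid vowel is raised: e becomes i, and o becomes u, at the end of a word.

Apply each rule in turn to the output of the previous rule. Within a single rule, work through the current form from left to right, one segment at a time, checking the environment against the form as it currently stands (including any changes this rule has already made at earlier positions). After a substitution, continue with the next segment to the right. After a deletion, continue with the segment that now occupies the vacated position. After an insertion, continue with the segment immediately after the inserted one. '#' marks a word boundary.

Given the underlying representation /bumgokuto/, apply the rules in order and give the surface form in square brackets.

Rule 1 Intervocalic Voicing: [bumgokuto] → [bumgogudo]
Rule 2 Nasal Place Assimilation: no change — [bumgogudo]
Rule 3 Final Vowel Raising: [bumgogudo] → [bumgogudu]

[bumgogudu]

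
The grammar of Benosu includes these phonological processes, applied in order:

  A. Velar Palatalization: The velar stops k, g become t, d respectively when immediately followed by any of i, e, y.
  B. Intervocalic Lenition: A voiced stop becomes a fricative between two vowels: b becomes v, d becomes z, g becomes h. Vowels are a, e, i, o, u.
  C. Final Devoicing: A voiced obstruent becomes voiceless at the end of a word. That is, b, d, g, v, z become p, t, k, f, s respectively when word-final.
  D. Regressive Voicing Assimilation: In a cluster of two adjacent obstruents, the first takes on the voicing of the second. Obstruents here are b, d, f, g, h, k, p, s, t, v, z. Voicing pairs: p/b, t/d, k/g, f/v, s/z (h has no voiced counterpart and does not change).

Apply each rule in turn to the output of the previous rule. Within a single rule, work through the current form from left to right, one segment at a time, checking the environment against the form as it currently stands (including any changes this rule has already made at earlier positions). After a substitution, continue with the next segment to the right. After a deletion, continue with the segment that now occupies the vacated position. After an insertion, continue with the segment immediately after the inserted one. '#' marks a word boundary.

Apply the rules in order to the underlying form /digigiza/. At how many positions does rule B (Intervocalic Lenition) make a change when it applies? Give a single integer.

2

A Velar Palatalization: [digigiza] → [dididiza]
B Intervocalic Lenition: [dididiza] → [diziziza]
C Final Devoicing: no change — [diziziza]
D Regressive Voicing Assimilation: no change — [diziziza]
Rule B changed 2 position(s).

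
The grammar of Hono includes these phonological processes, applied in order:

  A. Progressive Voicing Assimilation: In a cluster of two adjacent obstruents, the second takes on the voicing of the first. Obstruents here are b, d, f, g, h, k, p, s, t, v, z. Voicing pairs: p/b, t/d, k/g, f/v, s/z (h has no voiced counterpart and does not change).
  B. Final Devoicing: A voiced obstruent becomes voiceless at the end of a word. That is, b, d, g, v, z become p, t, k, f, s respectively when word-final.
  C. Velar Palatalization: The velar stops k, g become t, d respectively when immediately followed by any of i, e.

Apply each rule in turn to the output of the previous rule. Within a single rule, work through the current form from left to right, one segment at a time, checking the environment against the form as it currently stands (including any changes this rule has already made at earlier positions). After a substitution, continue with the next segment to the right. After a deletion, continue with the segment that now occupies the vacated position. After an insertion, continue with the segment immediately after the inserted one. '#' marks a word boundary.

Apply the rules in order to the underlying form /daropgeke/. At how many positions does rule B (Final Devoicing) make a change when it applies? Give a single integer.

0

A Progressive Voicing Assimilation: [daropgeke] → [daropkeke]
B Final Devoicing: no change — [daropkeke]
C Velar Palatalization: [daropkeke] → [daroptete]
Rule B changed 0 position(s).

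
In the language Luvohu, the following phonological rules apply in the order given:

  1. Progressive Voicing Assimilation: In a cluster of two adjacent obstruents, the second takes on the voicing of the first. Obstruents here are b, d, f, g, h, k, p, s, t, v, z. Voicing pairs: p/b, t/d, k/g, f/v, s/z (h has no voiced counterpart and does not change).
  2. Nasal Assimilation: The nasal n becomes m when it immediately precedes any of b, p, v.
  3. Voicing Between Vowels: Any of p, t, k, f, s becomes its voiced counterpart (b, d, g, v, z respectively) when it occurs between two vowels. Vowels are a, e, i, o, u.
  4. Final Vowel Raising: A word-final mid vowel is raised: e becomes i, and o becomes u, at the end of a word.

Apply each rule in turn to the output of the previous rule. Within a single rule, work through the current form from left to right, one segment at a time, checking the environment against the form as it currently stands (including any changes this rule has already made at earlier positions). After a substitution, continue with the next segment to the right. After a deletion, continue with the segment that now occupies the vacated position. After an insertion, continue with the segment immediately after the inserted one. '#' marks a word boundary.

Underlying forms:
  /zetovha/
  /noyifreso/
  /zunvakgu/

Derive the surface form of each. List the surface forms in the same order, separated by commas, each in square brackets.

[zedovha], [noyifrezu], [zumvakku]

/zetovha/:
  1 Progressive Voicing Assimilation: no change — [zetovha]
  2 Nasal Assimilation: no change — [zetovha]
  3 Voicing Between Vowels: [zetovha] → [zedovha]
  4 Final Vowel Raising: no change — [zedovha]
/noyifreso/:
  1 Progressive Voicing Assimilation: no change — [noyifreso]
  2 Nasal Assimilation: no change — [noyifreso]
  3 Voicing Between Vowels: [noyifreso] → [noyifrezo]
  4 Final Vowel Raising: [noyifrezo] → [noyifrezu]
/zunvakgu/:
  1 Progressive Voicing Assimilation: [zunvakgu] → [zunvakku]
  2 Nasal Assimilation: [zunvakku] → [zumvakku]
  3 Voicing Between Vowels: no change — [zumvakku]
  4 Final Vowel Raising: no change — [zumvakku]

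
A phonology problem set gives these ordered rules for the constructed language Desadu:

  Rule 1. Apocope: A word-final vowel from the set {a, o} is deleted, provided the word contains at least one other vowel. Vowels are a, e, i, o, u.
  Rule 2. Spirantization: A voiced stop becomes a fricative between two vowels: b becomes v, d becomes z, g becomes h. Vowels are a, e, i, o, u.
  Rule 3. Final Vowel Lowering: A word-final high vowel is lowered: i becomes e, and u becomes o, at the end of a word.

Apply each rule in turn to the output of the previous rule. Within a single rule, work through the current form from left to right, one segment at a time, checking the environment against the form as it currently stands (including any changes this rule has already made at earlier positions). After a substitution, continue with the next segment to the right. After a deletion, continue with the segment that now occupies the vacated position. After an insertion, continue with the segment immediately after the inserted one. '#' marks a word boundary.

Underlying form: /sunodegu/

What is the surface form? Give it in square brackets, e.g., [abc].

[sunozeho]

Rule 1 Apocope: no change — [sunodegu]
Rule 2 Spirantization: [sunodegu] → [sunozehu]
Rule 3 Final Vowel Lowering: [sunozehu] → [sunozeho]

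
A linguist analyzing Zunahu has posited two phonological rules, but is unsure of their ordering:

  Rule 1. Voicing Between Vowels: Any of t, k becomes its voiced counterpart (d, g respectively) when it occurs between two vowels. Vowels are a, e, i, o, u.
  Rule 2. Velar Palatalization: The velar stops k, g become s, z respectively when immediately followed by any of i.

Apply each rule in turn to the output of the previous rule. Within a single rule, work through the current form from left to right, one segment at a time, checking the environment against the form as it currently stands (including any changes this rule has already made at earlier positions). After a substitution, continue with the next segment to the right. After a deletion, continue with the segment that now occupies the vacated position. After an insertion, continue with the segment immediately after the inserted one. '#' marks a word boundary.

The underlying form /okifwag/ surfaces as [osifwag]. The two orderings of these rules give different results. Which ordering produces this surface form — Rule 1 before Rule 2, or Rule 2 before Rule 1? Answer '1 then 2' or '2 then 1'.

2 then 1

Order 1 then 2:
  1 Voicing Between Vowels: [okifwag] → [ogifwag]
  2 Velar Palatalization: [ogifwag] → [ozifwag]
  result: [ozifwag]
Order 2 then 1:
  2 Velar Palatalization: [okifwag] → [osifwag]
  1 Voicing Between Vowels: no change — [osifwag]
  result: [osifwag]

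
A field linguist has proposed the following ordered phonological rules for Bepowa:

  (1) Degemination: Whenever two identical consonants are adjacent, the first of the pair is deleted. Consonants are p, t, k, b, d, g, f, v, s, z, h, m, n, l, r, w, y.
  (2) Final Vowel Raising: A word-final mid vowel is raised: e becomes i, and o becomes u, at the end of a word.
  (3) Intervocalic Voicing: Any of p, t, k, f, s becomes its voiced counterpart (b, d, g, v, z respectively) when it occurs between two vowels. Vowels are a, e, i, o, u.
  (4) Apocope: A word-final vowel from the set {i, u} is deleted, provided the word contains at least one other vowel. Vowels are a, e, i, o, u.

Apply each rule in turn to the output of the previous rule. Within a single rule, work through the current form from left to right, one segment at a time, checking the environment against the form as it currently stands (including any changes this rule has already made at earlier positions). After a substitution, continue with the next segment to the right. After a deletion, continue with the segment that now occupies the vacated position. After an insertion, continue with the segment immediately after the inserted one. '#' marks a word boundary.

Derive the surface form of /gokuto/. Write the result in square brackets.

[gogud]

(1) Degemination: no change — [gokuto]
(2) Final Vowel Raising: [gokuto] → [gokutu]
(3) Intervocalic Voicing: [gokutu] → [gogudu]
(4) Apocope: [gogudu] → [gogud]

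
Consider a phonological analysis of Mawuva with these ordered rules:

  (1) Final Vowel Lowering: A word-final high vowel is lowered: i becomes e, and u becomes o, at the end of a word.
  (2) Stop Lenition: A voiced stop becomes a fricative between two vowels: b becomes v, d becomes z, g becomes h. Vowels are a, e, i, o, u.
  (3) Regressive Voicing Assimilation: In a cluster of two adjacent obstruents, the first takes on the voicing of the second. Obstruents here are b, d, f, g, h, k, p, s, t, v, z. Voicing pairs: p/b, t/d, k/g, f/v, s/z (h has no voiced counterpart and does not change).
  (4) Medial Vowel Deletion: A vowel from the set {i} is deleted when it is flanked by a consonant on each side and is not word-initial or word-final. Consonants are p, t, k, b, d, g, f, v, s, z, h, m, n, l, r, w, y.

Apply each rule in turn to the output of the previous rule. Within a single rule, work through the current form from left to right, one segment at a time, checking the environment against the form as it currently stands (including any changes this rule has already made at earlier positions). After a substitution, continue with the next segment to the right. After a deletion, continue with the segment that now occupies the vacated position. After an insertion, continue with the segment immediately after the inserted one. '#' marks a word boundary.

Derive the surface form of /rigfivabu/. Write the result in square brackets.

[rkfvavo]

(1) Final Vowel Lowering: [rigfivabu] → [rigfivabo]
(2) Stop Lenition: [rigfivabo] → [rigfivavo]
(3) Regressive Voicing Assimilation: [rigfivavo] → [rikfivavo]
(4) Medial Vowel Deletion: [rikfivavo] → [rkfvavo]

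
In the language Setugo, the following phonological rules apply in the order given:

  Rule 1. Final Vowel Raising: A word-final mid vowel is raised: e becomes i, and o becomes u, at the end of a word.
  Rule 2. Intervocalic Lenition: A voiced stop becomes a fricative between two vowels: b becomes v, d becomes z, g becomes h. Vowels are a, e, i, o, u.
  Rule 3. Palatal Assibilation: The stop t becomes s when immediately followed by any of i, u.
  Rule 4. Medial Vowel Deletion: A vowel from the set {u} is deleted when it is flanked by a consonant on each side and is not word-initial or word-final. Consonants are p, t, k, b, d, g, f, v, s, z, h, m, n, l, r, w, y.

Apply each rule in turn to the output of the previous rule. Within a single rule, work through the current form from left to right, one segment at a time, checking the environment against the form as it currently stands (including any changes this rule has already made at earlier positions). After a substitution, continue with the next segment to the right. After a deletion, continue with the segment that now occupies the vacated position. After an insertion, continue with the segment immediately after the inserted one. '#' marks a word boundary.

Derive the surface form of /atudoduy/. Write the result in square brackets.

Rule 1 Final Vowel Raising: no change — [atudoduy]
Rule 2 Intervocalic Lenition: [atudoduy] → [atuzozuy]
Rule 3 Palatal Assibilation: [atuzozuy] → [asuzozuy]
Rule 4 Medial Vowel Deletion: [asuzozuy] → [aszozy]

[aszozy]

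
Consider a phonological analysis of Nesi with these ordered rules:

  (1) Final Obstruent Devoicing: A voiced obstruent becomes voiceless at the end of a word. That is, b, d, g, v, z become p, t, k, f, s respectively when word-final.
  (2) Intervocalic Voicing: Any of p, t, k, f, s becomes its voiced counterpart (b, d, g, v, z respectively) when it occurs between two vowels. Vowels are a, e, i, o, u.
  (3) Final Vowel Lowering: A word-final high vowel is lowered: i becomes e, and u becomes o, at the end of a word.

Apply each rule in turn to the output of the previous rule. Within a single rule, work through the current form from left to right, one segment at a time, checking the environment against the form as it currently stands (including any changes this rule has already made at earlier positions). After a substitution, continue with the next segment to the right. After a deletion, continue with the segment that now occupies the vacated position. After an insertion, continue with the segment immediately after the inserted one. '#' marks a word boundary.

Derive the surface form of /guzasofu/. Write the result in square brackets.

(1) Final Obstruent Devoicing: no change — [guzasofu]
(2) Intervocalic Voicing: [guzasofu] → [guzazovu]
(3) Final Vowel Lowering: [guzazovu] → [guzazovo]

[guzazovo]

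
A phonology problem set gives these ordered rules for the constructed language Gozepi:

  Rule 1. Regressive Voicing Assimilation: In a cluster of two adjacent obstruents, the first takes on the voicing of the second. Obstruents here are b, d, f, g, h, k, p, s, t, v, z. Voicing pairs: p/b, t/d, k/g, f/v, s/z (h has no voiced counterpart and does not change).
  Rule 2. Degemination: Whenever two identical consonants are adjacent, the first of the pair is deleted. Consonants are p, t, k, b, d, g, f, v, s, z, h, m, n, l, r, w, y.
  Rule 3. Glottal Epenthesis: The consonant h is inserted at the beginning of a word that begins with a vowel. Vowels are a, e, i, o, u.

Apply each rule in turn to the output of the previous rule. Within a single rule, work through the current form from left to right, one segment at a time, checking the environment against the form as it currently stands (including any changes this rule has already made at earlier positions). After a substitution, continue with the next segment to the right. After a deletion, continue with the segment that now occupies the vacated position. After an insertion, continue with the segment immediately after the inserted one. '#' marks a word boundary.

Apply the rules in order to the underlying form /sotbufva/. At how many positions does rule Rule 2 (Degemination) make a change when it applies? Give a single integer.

Rule 1 Regressive Voicing Assimilation: [sotbufva] → [sodbuvva]
Rule 2 Degemination: [sodbuvva] → [sodbuva]
Rule 3 Glottal Epenthesis: no change — [sodbuva]
Rule Rule 2 changed 1 position(s).

1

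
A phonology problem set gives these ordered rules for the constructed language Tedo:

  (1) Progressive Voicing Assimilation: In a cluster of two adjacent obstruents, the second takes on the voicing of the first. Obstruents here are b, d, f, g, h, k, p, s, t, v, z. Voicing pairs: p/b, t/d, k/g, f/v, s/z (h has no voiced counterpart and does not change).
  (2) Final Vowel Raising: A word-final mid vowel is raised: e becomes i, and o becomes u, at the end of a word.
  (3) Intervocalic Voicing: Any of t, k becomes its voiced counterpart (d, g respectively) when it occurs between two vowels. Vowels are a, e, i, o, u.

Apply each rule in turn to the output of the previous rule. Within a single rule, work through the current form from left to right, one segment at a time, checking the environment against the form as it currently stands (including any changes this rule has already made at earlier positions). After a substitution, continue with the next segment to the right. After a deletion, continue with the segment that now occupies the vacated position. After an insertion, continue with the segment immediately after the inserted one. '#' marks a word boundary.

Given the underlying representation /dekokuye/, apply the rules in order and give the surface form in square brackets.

(1) Progressive Voicing Assimilation: no change — [dekokuye]
(2) Final Vowel Raising: [dekokuye] → [dekokuyi]
(3) Intervocalic Voicing: [dekokuyi] → [degoguyi]

[degoguyi]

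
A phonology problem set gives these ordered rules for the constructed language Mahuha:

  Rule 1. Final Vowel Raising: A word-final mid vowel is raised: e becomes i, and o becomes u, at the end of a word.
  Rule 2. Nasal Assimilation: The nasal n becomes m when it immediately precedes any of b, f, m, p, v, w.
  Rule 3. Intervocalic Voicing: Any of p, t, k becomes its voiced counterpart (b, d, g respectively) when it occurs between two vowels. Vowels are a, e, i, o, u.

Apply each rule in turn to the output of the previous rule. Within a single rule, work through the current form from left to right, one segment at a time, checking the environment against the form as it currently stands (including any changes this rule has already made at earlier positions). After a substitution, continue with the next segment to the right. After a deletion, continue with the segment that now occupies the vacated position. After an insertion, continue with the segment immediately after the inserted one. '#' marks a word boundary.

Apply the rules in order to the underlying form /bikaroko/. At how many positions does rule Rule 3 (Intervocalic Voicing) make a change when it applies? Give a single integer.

2

Rule 1 Final Vowel Raising: [bikaroko] → [bikaroku]
Rule 2 Nasal Assimilation: no change — [bikaroku]
Rule 3 Intervocalic Voicing: [bikaroku] → [bigarogu]
Rule Rule 3 changed 2 position(s).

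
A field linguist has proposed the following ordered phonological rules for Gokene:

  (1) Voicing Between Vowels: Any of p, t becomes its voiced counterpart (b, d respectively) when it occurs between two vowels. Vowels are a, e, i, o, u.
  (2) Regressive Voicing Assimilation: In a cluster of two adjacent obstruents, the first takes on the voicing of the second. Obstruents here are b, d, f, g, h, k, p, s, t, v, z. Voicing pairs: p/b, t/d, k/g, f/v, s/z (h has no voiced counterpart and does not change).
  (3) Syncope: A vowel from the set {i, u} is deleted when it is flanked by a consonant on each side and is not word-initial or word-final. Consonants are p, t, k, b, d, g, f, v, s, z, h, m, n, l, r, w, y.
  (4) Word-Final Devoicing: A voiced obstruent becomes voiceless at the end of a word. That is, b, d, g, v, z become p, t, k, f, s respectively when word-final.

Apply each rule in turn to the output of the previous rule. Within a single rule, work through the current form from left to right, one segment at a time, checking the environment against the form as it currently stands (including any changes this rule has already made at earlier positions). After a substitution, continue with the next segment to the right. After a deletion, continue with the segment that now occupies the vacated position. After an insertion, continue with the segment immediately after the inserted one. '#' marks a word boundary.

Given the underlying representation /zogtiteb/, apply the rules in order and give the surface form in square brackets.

(1) Voicing Between Vowels: [zogtiteb] → [zogtideb]
(2) Regressive Voicing Assimilation: [zogtideb] → [zoktideb]
(3) Syncope: [zoktideb] → [zoktdeb]
(4) Word-Final Devoicing: [zoktdeb] → [zoktdep]

[zoktdep]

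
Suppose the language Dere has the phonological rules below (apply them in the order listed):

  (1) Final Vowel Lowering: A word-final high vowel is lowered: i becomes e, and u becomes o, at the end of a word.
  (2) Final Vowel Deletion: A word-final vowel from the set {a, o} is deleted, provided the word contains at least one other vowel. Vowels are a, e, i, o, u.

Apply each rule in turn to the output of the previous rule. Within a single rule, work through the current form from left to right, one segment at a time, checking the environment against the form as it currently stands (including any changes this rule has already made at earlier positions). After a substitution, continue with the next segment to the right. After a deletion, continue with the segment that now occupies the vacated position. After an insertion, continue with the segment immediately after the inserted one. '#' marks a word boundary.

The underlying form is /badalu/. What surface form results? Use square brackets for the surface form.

[badal]

(1) Final Vowel Lowering: [badalu] → [badalo]
(2) Final Vowel Deletion: [badalo] → [badal]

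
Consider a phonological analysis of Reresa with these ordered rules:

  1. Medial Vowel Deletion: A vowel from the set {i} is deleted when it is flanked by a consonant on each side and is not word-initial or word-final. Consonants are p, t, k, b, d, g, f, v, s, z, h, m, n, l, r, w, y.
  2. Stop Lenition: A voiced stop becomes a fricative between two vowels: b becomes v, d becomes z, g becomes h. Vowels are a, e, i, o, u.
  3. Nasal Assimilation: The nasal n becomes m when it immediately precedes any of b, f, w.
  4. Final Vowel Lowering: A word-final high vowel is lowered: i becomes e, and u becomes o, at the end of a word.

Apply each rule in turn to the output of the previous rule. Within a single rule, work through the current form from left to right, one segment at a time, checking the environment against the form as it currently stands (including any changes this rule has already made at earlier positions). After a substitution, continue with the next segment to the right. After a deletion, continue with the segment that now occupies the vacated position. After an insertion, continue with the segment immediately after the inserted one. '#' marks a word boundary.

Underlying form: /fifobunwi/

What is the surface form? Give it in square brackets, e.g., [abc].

[ffovumwe]

1 Medial Vowel Deletion: [fifobunwi] → [ffobunwi]
2 Stop Lenition: [ffobunwi] → [ffovunwi]
3 Nasal Assimilation: [ffovunwi] → [ffovumwi]
4 Final Vowel Lowering: [ffovumwi] → [ffovumwe]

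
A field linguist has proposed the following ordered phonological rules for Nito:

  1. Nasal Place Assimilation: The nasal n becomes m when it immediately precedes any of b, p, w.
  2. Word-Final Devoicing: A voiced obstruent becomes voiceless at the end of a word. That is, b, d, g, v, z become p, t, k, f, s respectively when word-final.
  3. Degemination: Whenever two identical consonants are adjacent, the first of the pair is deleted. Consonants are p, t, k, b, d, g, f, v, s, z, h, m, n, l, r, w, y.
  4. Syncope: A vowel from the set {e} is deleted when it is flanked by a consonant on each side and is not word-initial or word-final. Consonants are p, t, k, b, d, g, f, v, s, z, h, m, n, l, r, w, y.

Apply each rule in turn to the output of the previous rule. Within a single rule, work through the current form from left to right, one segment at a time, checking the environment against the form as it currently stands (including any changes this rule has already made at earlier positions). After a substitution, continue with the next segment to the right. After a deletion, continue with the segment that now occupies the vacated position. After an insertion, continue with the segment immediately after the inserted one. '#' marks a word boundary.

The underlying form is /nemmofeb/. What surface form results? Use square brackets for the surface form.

[nmofp]

1 Nasal Place Assimilation: no change — [nemmofeb]
2 Word-Final Devoicing: [nemmofeb] → [nemmofep]
3 Degemination: [nemmofep] → [nemofep]
4 Syncope: [nemofep] → [nmofp]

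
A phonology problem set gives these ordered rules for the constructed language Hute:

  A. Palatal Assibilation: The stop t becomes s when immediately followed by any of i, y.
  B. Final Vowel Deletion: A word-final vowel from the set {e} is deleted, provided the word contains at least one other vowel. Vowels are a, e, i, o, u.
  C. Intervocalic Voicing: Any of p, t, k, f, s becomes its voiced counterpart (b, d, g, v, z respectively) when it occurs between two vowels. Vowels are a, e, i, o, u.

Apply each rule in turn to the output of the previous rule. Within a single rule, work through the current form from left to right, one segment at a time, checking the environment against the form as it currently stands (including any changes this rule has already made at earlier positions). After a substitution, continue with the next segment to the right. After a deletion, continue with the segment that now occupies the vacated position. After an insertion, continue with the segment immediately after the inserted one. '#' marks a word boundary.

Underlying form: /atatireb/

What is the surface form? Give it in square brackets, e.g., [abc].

A Palatal Assibilation: [atatireb] → [atasireb]
B Final Vowel Deletion: no change — [atasireb]
C Intervocalic Voicing: [atasireb] → [adazireb]

[adazireb]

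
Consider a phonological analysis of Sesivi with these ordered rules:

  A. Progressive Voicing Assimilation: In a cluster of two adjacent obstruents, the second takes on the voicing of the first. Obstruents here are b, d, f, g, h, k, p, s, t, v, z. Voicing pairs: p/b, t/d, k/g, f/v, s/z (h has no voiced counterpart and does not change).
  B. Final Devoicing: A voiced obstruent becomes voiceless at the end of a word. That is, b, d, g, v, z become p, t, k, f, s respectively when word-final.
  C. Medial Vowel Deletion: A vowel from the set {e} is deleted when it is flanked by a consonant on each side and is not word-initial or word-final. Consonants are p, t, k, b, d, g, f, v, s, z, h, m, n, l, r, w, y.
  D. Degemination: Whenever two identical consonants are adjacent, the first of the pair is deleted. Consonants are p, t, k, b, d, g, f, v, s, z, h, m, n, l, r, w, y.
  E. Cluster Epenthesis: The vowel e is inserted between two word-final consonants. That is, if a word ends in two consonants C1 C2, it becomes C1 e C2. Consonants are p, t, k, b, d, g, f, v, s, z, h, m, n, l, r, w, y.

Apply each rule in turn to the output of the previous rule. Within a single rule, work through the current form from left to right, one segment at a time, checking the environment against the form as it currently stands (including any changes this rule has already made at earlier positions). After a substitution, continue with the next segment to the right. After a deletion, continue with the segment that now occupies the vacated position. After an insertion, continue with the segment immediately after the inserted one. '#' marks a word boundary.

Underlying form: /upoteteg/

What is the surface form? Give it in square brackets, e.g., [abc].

A Progressive Voicing Assimilation: no change — [upoteteg]
B Final Devoicing: [upoteteg] → [upotetek]
C Medial Vowel Deletion: [upotetek] → [upottk]
D Degemination: [upottk] → [upotk]
E Cluster Epenthesis: [upotk] → [upotek]

[upotek]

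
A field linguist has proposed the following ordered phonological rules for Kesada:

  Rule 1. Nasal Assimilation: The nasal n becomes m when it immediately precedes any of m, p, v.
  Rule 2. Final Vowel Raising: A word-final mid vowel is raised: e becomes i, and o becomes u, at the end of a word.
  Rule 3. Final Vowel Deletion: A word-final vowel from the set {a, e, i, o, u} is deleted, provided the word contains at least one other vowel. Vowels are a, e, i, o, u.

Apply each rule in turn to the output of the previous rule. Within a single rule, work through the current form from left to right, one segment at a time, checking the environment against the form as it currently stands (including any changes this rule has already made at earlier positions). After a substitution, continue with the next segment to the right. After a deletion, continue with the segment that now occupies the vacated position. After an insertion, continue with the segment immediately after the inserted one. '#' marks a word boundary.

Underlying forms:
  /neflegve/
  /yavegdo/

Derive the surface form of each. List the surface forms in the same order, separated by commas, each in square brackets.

/neflegve/:
  Rule 1 Nasal Assimilation: no change — [neflegve]
  Rule 2 Final Vowel Raising: [neflegve] → [neflegvi]
  Rule 3 Final Vowel Deletion: [neflegvi] → [neflegv]
/yavegdo/:
  Rule 1 Nasal Assimilation: no change — [yavegdo]
  Rule 2 Final Vowel Raising: [yavegdo] → [yavegdu]
  Rule 3 Final Vowel Deletion: [yavegdu] → [yavegd]

[neflegv], [yavegd]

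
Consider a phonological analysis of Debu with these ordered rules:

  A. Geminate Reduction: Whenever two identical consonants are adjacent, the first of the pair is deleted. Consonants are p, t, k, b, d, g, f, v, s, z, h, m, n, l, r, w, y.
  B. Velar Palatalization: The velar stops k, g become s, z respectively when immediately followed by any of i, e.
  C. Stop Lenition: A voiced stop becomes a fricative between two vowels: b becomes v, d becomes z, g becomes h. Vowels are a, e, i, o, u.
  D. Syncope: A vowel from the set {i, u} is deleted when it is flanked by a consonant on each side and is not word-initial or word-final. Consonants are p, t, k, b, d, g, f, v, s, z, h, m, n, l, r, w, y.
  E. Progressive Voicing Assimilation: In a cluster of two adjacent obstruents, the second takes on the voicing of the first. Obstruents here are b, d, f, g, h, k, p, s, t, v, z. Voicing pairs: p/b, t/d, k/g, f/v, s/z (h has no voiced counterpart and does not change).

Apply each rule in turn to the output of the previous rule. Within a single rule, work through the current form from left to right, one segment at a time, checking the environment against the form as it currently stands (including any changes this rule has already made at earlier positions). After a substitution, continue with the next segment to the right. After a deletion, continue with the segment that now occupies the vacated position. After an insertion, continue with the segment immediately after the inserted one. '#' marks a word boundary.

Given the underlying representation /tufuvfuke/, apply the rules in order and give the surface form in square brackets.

[tfffse]

A Geminate Reduction: no change — [tufuvfuke]
B Velar Palatalization: [tufuvfuke] → [tufuvfuse]
C Stop Lenition: no change — [tufuvfuse]
D Syncope: [tufuvfuse] → [tfvfse]
E Progressive Voicing Assimilation: [tfvfse] → [tfffse]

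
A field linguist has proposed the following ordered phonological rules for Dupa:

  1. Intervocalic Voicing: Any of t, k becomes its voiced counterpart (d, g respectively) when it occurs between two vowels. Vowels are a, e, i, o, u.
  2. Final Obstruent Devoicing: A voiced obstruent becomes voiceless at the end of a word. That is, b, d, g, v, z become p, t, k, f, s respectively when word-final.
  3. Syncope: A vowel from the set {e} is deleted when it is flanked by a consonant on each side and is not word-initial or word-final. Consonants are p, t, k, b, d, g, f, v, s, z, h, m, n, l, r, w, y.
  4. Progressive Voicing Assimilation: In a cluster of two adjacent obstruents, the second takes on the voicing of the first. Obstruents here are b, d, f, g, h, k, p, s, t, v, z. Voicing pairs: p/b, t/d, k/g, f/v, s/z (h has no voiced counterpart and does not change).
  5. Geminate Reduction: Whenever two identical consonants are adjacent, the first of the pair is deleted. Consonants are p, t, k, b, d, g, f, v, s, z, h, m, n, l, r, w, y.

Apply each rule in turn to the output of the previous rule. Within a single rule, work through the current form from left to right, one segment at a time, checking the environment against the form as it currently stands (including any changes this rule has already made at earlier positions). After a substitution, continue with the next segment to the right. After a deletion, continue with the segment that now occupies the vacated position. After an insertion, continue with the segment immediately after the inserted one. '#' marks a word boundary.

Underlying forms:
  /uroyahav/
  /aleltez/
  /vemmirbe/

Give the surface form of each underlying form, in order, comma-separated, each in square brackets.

[uroyahaf], [alts], [vmirbe]

/uroyahav/:
  1 Intervocalic Voicing: no change — [uroyahav]
  2 Final Obstruent Devoicing: [uroyahav] → [uroyahaf]
  3 Syncope: no change — [uroyahaf]
  4 Progressive Voicing Assimilation: no change — [uroyahaf]
  5 Geminate Reduction: no change — [uroyahaf]
/aleltez/:
  1 Intervocalic Voicing: no change — [aleltez]
  2 Final Obstruent Devoicing: [aleltez] → [aleltes]
  3 Syncope: [aleltes] → [allts]
  4 Progressive Voicing Assimilation: no change — [allts]
  5 Geminate Reduction: [allts] → [alts]
/vemmirbe/:
  1 Intervocalic Voicing: no change — [vemmirbe]
  2 Final Obstruent Devoicing: no change — [vemmirbe]
  3 Syncope: [vemmirbe] → [vmmirbe]
  4 Progressive Voicing Assimilation: no change — [vmmirbe]
  5 Geminate Reduction: [vmmirbe] → [vmirbe]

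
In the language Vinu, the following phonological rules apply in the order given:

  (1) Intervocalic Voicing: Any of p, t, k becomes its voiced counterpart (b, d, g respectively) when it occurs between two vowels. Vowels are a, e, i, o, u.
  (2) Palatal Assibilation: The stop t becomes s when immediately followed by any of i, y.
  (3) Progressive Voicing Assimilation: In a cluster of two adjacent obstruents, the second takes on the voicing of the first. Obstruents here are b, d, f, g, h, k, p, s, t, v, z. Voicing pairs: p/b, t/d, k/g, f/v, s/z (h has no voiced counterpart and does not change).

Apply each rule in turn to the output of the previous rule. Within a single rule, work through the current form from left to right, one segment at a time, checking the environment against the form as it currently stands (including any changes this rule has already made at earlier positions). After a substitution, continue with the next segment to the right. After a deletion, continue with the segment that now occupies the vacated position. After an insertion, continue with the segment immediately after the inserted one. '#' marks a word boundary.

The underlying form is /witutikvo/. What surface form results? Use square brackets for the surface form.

(1) Intervocalic Voicing: [witutikvo] → [widudikvo]
(2) Palatal Assibilation: no change — [widudikvo]
(3) Progressive Voicing Assimilation: [widudikvo] → [widudikfo]

[widudikfo]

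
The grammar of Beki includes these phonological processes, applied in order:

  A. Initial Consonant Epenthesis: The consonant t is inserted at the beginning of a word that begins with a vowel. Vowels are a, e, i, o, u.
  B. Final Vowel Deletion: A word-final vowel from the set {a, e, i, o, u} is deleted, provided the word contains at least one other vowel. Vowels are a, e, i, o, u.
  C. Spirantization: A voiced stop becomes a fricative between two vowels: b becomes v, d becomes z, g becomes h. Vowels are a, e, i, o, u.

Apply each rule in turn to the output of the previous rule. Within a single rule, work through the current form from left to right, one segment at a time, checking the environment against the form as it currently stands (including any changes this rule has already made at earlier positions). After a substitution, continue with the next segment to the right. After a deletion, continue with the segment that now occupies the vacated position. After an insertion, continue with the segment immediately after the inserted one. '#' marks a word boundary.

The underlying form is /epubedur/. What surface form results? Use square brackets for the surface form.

A Initial Consonant Epenthesis: [epubedur] → [tepubedur]
B Final Vowel Deletion: no change — [tepubedur]
C Spirantization: [tepubedur] → [tepuvezur]

[tepuvezur]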